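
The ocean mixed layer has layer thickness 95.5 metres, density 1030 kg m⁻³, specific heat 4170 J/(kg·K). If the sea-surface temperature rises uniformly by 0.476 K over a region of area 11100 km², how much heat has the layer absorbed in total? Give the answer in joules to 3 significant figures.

Areal heat capacity C = ρ c_p D = 1030 × 4170 × 95.5 = 4.10×10^8 J/(m^2 K).
Heat per unit area: q = C ΔT = 4.10×10^8 × 0.476 = 1.95×10^8 J/m².
Total heat: Q = q × A = 1.95×10^8 × (11100 × 10⁶ m²) = 2.17×10^18 J.

2.17×10^18 J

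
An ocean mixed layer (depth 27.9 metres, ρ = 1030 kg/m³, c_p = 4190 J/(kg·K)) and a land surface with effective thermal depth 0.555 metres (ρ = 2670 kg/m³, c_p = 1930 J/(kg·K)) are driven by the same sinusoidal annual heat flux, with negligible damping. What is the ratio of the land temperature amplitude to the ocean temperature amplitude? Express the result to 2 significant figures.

42

C_ocean = 1030 × 4190 × 27.9 = 1.20×10^8 J/(m²·K).
C_land = 2670 × 1930 × 0.555 = 2.86×10^6 J/(m²·K).
Undamped amplitude ∝ 1/C, so A_land/A_ocean = C_ocean/C_land = 42.1.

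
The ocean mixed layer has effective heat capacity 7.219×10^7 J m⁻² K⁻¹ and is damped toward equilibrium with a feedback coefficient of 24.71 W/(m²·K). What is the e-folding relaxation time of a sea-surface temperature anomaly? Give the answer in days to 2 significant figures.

34 days

Areal heat capacity C = 7.219×10^7 J m⁻² K⁻¹ (given).
Relaxation time τ = C / λ = 7.22×10^7 / 24.71 = 2.92×10^6 s.
In days: 2.92×10^6 s / (86400 s/day) = 33.8 days.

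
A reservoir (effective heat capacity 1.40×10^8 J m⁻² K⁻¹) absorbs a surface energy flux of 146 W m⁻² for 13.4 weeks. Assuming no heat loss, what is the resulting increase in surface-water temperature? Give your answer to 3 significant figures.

8.45 K

Areal heat capacity C = 1.40×10^8 J m⁻² K⁻¹ (given).
Net heat input Q = F Δt = 146 × (13.4 weeks × 6.048×10^5 s/week) = 1.18×10^9 J/m².
ΔT = Q / C = 1.18×10^9 / 1.40×10^8 = 8.45 K.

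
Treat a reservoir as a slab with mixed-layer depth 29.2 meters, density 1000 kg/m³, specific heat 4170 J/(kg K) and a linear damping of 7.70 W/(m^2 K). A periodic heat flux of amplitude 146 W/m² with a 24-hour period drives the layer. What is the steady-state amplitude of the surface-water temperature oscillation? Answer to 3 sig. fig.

0.0165 K

Areal heat capacity C = ρ c_p D = 1000 × 4170 × 29.2 = 1.22×10^8 J m⁻² K⁻¹.
Angular frequency ω = 2π / T = 2π / 86400 s = 7.27×10^-5 s⁻¹.
√((Cω)² + λ²) = √((8850)² + 7.70²) = 8850 W/(m²·K).
Amplitude A = F₀ / √((Cω)²+λ²) = 146 / 8850 = 0.0165 K.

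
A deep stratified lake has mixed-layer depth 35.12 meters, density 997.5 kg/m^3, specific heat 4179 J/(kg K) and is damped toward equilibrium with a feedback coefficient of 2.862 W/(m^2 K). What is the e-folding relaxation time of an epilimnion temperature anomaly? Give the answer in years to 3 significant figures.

Areal heat capacity C = ρ c_p D = 997.5 × 4179 × 35.12 = 1.46×10^8 J/(m²·K).
Relaxation time τ = C / λ = 1.46×10^8 / 2.862 = 5.12×10^7 s.
In years: 5.12×10^7 s / (3.156×10^7 s/year) = 1.62 years.

1.62 years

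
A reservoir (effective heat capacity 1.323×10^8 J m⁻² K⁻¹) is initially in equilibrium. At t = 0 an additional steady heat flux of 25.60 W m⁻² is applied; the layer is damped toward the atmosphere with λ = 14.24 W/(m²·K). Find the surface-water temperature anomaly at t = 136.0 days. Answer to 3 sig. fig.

1.29 K

Areal heat capacity C = 1.323×10^8 J m⁻² K⁻¹ (given).
τ = C / λ = 1.32×10^8 / 14.24 = 9.29×10^6 s.
Equilibrium anomaly ΔT_eq = F / λ = 25.60 / 14.24 = 1.80 K.
t = 136.0 days = 1.18×10^7 s, so t/τ = 1.26.
ΔT(t) = ΔT_eq (1 − e^(−t/τ)) = 1.80 × (1 − e^−1.26) = 1.29 K.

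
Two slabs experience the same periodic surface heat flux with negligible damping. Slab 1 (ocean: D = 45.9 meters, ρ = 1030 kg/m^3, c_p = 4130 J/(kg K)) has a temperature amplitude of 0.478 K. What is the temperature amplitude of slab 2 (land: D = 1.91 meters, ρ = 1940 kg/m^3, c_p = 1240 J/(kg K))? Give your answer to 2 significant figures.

C_ocean = 1.95×10^8 J/(m²·K); C_land = 4.59×10^6 J/(m²·K).
A ∝ 1/C ⇒ A_land = A_ocean × C_ocean/C_land = 0.478 × 42.5 = 20.3 K.

20 K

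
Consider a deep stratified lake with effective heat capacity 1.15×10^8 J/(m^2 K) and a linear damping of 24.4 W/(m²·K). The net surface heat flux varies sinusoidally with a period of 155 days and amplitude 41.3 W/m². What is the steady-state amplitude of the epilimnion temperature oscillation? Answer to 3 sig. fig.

0.697 K

Areal heat capacity C = 1.15×10^8 J/(m^2 K) (given).
Angular frequency ω = 2π / T = 2π / 1.34×10^7 s = 4.69×10^-7 s⁻¹.
√((Cω)² + λ²) = √((54.0)² + 24.4²) = 59.2 W/(m²·K).
Amplitude A = F₀ / √((Cω)²+λ²) = 41.3 / 59.2 = 0.697 K.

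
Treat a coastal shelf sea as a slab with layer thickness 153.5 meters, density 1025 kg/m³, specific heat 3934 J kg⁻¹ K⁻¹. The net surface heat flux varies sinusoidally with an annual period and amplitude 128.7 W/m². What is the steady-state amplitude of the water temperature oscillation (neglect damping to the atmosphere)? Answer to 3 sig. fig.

Areal heat capacity C = ρ c_p D = 1025 × 3934 × 153.5 = 6.19×10^8 J/(m²·K).
Angular frequency ω = 2π / T = 2π / 3.15×10^7 s = 1.99×10^-7 s⁻¹.
Cω = 6.19×10^8 × 1.99×10^-7 = 123 W/(m²·K).
Amplitude A = F₀ / (Cω) = 128.7 / 123 = 1.04 K.

1.04 K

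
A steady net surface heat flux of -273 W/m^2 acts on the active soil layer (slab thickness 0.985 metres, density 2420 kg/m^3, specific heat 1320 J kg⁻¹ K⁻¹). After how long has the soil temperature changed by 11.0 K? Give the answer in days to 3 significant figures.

1.47 days

Areal heat capacity C = ρ c_p D = 2420 × 1320 × 0.985 = 3.15×10^6 J/(m²·K).
Time required: Δt = C ΔT / F = 3.15×10^6 × -11.0 / -273 = 1.27×10^5 s.
In days: 1.27×10^5 s / (86400 s/day) = 1.47 days.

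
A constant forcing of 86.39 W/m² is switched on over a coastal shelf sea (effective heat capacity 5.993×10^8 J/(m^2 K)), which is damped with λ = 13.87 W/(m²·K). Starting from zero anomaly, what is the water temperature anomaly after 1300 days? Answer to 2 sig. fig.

Areal heat capacity C = 5.993×10^8 J/(m^2 K) (given).
τ = C / λ = 5.99×10^8 / 13.87 = 4.32×10^7 s.
Equilibrium anomaly ΔT_eq = F / λ = 86.39 / 13.87 = 6.23 K.
t = 1300 days = 1.12×10^8 s, so t/τ = 2.60.
ΔT(t) = ΔT_eq (1 − e^(−t/τ)) = 6.23 × (1 − e^−2.60) = 5.77 K.

5.8 K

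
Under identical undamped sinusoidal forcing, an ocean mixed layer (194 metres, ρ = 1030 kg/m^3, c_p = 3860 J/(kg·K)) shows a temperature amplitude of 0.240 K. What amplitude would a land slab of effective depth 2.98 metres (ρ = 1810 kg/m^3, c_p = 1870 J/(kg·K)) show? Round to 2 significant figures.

C_ocean = 7.71×10^8 J/(m²·K); C_land = 1.01×10^7 J/(m²·K).
A ∝ 1/C ⇒ A_land = A_ocean × C_ocean/C_land = 0.240 × 76.5 = 18.4 K.

18 K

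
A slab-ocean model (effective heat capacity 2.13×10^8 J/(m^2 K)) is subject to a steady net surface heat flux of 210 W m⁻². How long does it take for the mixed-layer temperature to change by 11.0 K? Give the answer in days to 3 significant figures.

129 days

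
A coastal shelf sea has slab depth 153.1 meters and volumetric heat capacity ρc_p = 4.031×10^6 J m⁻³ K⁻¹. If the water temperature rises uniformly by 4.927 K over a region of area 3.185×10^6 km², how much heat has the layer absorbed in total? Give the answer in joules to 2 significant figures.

Areal heat capacity C = ρc_p × D = 4.031×10^6 × 153.1 = 6.17×10^8 J/(m^2 K).
Heat per unit area: q = C ΔT = 6.17×10^8 × 4.927 = 3.04×10^9 J/m².
Total heat: Q = q × A = 3.04×10^9 × (3.185×10^6 × 10⁶ m²) = 9.68×10^21 J.

9.7×10^21 J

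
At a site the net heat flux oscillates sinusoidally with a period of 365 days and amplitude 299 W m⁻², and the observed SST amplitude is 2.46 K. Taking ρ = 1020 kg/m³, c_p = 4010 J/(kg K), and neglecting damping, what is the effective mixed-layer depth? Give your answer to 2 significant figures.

ω = 2π / 3.15×10^7 s = 1.99×10^-7 s⁻¹.
Required C = F₀ / (A ω) = 299 / (2.46 × 1.99×10^-7) = 6.10×10^8 J/(m²·K).
D = C / (ρ c_p) = 6.10×10^8 / (1020 × 4010) = 149 m.

150 m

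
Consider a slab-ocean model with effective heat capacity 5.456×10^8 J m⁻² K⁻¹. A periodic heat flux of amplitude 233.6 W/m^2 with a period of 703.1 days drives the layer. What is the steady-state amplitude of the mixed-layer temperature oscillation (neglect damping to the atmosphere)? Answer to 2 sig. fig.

4.1 K

Areal heat capacity C = 5.456×10^8 J m⁻² K⁻¹ (given).
Angular frequency ω = 2π / T = 2π / 6.07×10^7 s = 1.03×10^-7 s⁻¹.
Cω = 5.46×10^8 × 1.03×10^-7 = 56.4 W/(m²·K).
Amplitude A = F₀ / (Cω) = 233.6 / 56.4 = 4.14 K.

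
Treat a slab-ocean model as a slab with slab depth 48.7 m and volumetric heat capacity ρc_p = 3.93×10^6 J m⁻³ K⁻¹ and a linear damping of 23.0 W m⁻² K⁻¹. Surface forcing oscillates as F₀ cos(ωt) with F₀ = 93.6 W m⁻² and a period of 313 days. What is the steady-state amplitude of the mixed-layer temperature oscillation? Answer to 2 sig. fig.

Areal heat capacity C = ρc_p × D = 3.93×10^6 × 48.7 = 1.91×10^8 J m⁻² K⁻¹.
Angular frequency ω = 2π / T = 2π / 2.70×10^7 s = 2.32×10^-7 s⁻¹.
√((Cω)² + λ²) = √((44.5)² + 23.0²) = 50.1 W/(m²·K).
Amplitude A = F₀ / √((Cω)²+λ²) = 93.6 / 50.1 = 1.87 K.

1.9 K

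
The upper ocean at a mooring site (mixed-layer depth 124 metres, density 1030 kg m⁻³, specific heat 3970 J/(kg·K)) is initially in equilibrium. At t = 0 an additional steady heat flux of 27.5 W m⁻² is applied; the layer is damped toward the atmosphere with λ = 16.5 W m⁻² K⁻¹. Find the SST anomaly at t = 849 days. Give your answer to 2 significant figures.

Areal heat capacity C = ρ c_p D = 1030 × 3970 × 124 = 5.07×10^8 J/(m²·K).
τ = C / λ = 5.07×10^8 / 16.5 = 3.07×10^7 s.
Equilibrium anomaly ΔT_eq = F / λ = 27.5 / 16.5 = 1.67 K.
t = 849 days = 7.34×10^7 s, so t/τ = 2.39.
ΔT(t) = ΔT_eq (1 − e^(−t/τ)) = 1.67 × (1 − e^−2.39) = 1.51 K.

1.5 K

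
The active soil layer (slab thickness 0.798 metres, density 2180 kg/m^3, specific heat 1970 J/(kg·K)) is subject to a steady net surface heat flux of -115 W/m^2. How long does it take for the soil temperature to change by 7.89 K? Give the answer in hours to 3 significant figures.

Areal heat capacity C = ρ c_p D = 2180 × 1970 × 0.798 = 3.43×10^6 J m⁻² K⁻¹.
Time required: Δt = C ΔT / F = 3.43×10^6 × -7.89 / -115 = 2.35×10^5 s.
In hours: 2.35×10^5 s / (3600 s/hour) = 65.3 hours.

65.3 hours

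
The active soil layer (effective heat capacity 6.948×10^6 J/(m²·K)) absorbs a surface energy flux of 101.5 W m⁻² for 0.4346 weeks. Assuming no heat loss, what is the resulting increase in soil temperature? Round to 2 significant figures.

Areal heat capacity C = 6.948×10^6 J/(m²·K) (given).
Net heat input Q = F Δt = 101.5 × (0.4346 weeks × 6.048×10^5 s/week) = 2.67×10^7 J/m².
ΔT = Q / C = 2.67×10^7 / 6.95×10^6 = 3.84 K.

3.8 K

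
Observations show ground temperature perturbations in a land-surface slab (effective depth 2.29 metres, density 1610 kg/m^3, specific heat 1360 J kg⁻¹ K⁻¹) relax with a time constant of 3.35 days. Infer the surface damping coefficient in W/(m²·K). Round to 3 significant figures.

Areal heat capacity C = ρ c_p D = 1610 × 1360 × 2.29 = 5.01×10^6 J/(m^2 K).
τ = 3.35 days = 2.89×10^5 s.
λ = C / τ = 5.01×10^6 / 2.89×10^5 = 17.3 W/(m²·K).

17.3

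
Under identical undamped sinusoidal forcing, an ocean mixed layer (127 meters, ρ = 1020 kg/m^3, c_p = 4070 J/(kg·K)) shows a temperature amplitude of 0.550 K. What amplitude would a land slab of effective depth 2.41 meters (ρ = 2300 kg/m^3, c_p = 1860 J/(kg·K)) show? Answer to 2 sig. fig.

28 K

C_ocean = 5.27×10^8 J/(m²·K); C_land = 1.03×10^7 J/(m²·K).
A ∝ 1/C ⇒ A_land = A_ocean × C_ocean/C_land = 0.550 × 51.1 = 28.1 K.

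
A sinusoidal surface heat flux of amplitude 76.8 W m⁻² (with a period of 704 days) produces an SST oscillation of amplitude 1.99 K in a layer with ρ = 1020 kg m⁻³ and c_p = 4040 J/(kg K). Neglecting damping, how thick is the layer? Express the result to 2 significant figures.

91 m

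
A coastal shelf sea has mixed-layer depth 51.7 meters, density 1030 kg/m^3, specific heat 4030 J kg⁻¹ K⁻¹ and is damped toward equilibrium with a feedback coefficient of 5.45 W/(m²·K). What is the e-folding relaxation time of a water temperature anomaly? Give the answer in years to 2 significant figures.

Areal heat capacity C = ρ c_p D = 1030 × 4030 × 51.7 = 2.15×10^8 J/(m^2 K).
Relaxation time τ = C / λ = 2.15×10^8 / 5.45 = 3.94×10^7 s.
In years: 3.94×10^7 s / (3.156×10^7 s/year) = 1.25 years.

1.2 years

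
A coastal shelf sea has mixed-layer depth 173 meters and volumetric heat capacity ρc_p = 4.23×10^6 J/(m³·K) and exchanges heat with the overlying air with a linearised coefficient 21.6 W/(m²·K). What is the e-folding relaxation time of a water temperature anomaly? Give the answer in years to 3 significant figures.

Areal heat capacity C = ρc_p × D = 4.23×10^6 × 173 = 7.32×10^8 J/(m^2 K).
Relaxation time τ = C / λ = 7.32×10^8 / 21.6 = 3.39×10^7 s.
In years: 3.39×10^7 s / (3.156×10^7 s/year) = 1.07 years.

1.07 years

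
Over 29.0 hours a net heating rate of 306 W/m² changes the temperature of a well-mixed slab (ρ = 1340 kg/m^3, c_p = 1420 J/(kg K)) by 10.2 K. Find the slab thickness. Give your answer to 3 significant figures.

Heat input Q = F Δt = 306 × 1.04×10^5 s = 3.19×10^7 J/m².
Required areal heat capacity C = Q / ΔT = 3.13×10^6 J/(m²·K).
Depth D = C / (ρ c_p) = 3.13×10^6 / (1340 × 1420) = 1.65 m.

1.65 m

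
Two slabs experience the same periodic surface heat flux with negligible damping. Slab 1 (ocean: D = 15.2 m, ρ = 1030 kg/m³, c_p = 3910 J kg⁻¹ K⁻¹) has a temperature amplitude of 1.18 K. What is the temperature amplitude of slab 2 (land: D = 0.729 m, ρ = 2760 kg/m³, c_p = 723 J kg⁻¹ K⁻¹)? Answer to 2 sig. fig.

50 K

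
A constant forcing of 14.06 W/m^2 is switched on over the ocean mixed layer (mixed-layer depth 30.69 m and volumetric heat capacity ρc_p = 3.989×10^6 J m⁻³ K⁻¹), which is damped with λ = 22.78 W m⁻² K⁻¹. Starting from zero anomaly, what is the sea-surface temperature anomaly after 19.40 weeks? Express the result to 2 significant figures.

0.55 K

Areal heat capacity C = ρc_p × D = 3.989×10^6 × 30.69 = 1.22×10^8 J/(m^2 K).
τ = C / λ = 1.22×10^8 / 22.78 = 5.37×10^6 s.
Equilibrium anomaly ΔT_eq = F / λ = 14.06 / 22.78 = 0.617 K.
t = 19.40 weeks = 1.17×10^7 s, so t/τ = 2.18.
ΔT(t) = ΔT_eq (1 − e^(−t/τ)) = 0.617 × (1 − e^−2.18) = 0.548 K.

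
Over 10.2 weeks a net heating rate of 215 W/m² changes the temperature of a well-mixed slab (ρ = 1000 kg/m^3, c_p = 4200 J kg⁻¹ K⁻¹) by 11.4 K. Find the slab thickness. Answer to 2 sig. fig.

Heat input Q = F Δt = 215 × 6.17×10^6 s = 1.33×10^9 J/m².
Required areal heat capacity C = Q / ΔT = 1.16×10^8 J/(m²·K).
Depth D = C / (ρ c_p) = 1.16×10^8 / (1000 × 4200) = 27.7 m.

28 m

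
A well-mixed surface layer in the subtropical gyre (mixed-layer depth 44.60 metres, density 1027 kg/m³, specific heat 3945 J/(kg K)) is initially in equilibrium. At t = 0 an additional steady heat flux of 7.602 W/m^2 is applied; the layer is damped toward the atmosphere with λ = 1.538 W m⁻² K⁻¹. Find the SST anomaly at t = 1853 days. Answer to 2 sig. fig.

Areal heat capacity C = ρ c_p D = 1027 × 3945 × 44.60 = 1.81×10^8 J/(m^2 K).
τ = C / λ = 1.81×10^8 / 1.538 = 1.17×10^8 s.
Equilibrium anomaly ΔT_eq = F / λ = 7.602 / 1.538 = 4.94 K.
t = 1853 days = 1.60×10^8 s, so t/τ = 1.36.
ΔT(t) = ΔT_eq (1 − e^(−t/τ)) = 4.94 × (1 − e^−1.36) = 3.68 K.

3.7 K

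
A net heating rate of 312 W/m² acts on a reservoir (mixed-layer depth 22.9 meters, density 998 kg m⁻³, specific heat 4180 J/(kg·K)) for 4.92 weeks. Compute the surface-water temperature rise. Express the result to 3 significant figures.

Areal heat capacity C = ρ c_p D = 998 × 4180 × 22.9 = 9.55×10^7 J/(m²·K).
Net heat input Q = F Δt = 312 × (4.92 weeks × 6.048×10^5 s/week) = 9.28×10^8 J/m².
ΔT = Q / C = 9.28×10^8 / 9.55×10^7 = 9.72 K.

9.72 K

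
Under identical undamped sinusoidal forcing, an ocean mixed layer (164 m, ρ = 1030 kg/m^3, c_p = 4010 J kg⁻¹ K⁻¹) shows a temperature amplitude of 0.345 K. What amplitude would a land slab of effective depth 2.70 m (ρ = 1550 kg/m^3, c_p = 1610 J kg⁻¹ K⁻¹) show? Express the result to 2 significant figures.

35 K

C_ocean = 6.77×10^8 J/(m²·K); C_land = 6.74×10^6 J/(m²·K).
A ∝ 1/C ⇒ A_land = A_ocean × C_ocean/C_land = 0.345 × 101 = 34.7 K.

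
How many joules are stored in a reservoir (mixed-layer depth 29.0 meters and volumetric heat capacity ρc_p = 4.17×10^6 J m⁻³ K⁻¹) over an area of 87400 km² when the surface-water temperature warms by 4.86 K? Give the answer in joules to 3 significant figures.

5.14×10^19 J

Areal heat capacity C = ρc_p × D = 4.17×10^6 × 29.0 = 1.21×10^8 J/(m^2 K).
Heat per unit area: q = C ΔT = 1.21×10^8 × 4.86 = 5.88×10^8 J/m².
Total heat: Q = q × A = 5.88×10^8 × (87400 × 10⁶ m²) = 5.14×10^19 J.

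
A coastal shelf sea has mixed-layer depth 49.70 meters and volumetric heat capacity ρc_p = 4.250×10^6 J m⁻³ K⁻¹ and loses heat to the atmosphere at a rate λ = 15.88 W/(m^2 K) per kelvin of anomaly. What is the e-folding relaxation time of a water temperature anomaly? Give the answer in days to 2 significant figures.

150 days

Areal heat capacity C = ρc_p × D = 4.250×10^6 × 49.70 = 2.11×10^8 J/(m^2 K).
Relaxation time τ = C / λ = 2.11×10^8 / 15.88 = 1.33×10^7 s.
In days: 1.33×10^7 s / (86400 s/day) = 154 days.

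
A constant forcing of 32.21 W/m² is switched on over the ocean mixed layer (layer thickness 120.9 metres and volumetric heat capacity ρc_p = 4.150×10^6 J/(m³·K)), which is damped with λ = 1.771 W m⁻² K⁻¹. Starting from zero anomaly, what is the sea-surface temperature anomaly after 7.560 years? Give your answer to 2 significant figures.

Areal heat capacity C = ρc_p × D = 4.150×10^6 × 120.9 = 5.02×10^8 J/(m²·K).
τ = C / λ = 5.02×10^8 / 1.771 = 2.83×10^8 s.
Equilibrium anomaly ΔT_eq = F / λ = 32.21 / 1.771 = 18.2 K.
t = 7.560 years = 2.39×10^8 s, so t/τ = 0.842.
ΔT(t) = ΔT_eq (1 − e^(−t/τ)) = 18.2 × (1 − e^−0.842) = 10.4 K.

10 K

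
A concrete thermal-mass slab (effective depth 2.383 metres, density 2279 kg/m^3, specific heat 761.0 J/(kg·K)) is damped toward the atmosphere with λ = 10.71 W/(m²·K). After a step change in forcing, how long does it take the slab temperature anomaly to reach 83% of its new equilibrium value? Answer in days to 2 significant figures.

7.9 days

Areal heat capacity C = ρ c_p D = 2279 × 761.0 × 2.383 = 4.13×10^6 J m⁻² K⁻¹.
τ = C / λ = 4.13×10^6 / 10.71 = 3.86×10^5 s.
Fraction reached: 1 − e^(−t/τ) = 0.83 ⇒ t = −τ ln(1 − 0.83) = τ × 1.77.
t = 6.84×10^5 s = 7.91 days.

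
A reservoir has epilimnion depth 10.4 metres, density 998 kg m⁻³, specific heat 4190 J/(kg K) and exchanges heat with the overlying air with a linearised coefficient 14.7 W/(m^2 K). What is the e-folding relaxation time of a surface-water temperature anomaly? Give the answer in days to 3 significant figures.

Areal heat capacity C = ρ c_p D = 998 × 4190 × 10.4 = 4.35×10^7 J/(m^2 K).
Relaxation time τ = C / λ = 4.35×10^7 / 14.7 = 2.96×10^6 s.
In days: 2.96×10^6 s / (86400 s/day) = 34.2 days.

34.2 days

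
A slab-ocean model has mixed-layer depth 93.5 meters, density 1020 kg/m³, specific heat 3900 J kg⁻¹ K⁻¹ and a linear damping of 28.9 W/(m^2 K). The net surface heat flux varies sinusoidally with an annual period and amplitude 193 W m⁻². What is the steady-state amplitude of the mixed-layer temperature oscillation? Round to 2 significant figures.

Areal heat capacity C = ρ c_p D = 1020 × 3900 × 93.5 = 3.72×10^8 J m⁻² K⁻¹.
Angular frequency ω = 2π / T = 2π / 3.15×10^7 s = 1.99×10^-7 s⁻¹.
√((Cω)² + λ²) = √((74.1)² + 28.9²) = 79.5 W/(m²·K).
Amplitude A = F₀ / √((Cω)²+λ²) = 193 / 79.5 = 2.43 K.

2.4 K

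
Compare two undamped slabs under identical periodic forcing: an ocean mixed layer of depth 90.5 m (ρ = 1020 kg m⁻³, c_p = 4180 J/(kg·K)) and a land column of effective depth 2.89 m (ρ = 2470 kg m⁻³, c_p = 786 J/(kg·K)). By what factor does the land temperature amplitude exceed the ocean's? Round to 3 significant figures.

C_ocean = 1020 × 4180 × 90.5 = 3.86×10^8 J/(m²·K).
C_land = 2470 × 786 × 2.89 = 5.61×10^6 J/(m²·K).
Undamped amplitude ∝ 1/C, so A_land/A_ocean = C_ocean/C_land = 68.8.

68.8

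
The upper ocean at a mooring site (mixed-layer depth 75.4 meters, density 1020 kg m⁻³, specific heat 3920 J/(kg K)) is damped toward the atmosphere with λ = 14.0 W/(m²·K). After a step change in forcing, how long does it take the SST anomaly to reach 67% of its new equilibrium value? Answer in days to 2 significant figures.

280 days

Areal heat capacity C = ρ c_p D = 1020 × 3920 × 75.4 = 3.01×10^8 J/(m^2 K).
τ = C / λ = 3.01×10^8 / 14.0 = 2.15×10^7 s.
Fraction reached: 1 − e^(−t/τ) = 0.67 ⇒ t = −τ ln(1 − 0.67) = τ × 1.11.
t = 2.39×10^7 s = 276 days.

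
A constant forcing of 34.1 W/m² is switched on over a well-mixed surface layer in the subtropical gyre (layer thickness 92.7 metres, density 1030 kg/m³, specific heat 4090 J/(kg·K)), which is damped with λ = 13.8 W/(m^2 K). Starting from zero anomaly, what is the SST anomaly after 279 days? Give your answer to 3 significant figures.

1.42 K

Areal heat capacity C = ρ c_p D = 1030 × 4090 × 92.7 = 3.91×10^8 J/(m^2 K).
τ = C / λ = 3.91×10^8 / 13.8 = 2.83×10^7 s.
Equilibrium anomaly ΔT_eq = F / λ = 34.1 / 13.8 = 2.47 K.
t = 279 days = 2.41×10^7 s, so t/τ = 0.852.
ΔT(t) = ΔT_eq (1 − e^(−t/τ)) = 2.47 × (1 − e^−0.852) = 1.42 K.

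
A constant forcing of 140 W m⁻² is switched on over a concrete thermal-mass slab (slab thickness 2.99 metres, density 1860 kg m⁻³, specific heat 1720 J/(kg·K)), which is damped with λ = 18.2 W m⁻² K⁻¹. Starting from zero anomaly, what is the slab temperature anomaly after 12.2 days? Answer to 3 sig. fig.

Areal heat capacity C = ρ c_p D = 1860 × 1720 × 2.99 = 9.57×10^6 J/(m²·K).
τ = C / λ = 9.57×10^6 / 18.2 = 5.26×10^5 s.
Equilibrium anomaly ΔT_eq = F / λ = 140 / 18.2 = 7.69 K.
t = 12.2 days = 1.05×10^6 s, so t/τ = 2.01.
ΔT(t) = ΔT_eq (1 − e^(−t/τ)) = 7.69 × (1 − e^−2.01) = 6.66 K.

6.66 K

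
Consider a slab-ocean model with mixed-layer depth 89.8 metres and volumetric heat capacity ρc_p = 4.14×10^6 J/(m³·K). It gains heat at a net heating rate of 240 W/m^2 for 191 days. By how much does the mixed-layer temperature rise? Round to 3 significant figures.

10.7 K

Areal heat capacity C = ρc_p × D = 4.14×10^6 × 89.8 = 3.72×10^8 J m⁻² K⁻¹.
Net heat input Q = F Δt = 240 × (191 days × 86400 s/day) = 3.96×10^9 J/m².
ΔT = Q / C = 3.96×10^9 / 3.72×10^8 = 10.7 K.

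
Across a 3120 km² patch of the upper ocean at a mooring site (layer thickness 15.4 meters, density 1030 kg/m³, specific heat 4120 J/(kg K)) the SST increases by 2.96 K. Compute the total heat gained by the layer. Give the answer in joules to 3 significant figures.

6.04×10^17 J

Areal heat capacity C = ρ c_p D = 1030 × 4120 × 15.4 = 6.54×10^7 J m⁻² K⁻¹.
Heat per unit area: q = C ΔT = 6.54×10^7 × 2.96 = 1.93×10^8 J/m².
Total heat: Q = q × A = 1.93×10^8 × (3120 × 10⁶ m²) = 6.04×10^17 J.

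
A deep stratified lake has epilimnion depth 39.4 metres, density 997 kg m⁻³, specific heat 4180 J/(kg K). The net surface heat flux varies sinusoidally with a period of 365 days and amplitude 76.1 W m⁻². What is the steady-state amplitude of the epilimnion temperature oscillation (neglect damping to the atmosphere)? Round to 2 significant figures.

2.3 K

Areal heat capacity C = ρ c_p D = 997 × 4180 × 39.4 = 1.64×10^8 J/(m²·K).
Angular frequency ω = 2π / T = 2π / 3.15×10^7 s = 1.99×10^-7 s⁻¹.
Cω = 1.64×10^8 × 1.99×10^-7 = 32.7 W/(m²·K).
Amplitude A = F₀ / (Cω) = 76.1 / 32.7 = 2.33 K.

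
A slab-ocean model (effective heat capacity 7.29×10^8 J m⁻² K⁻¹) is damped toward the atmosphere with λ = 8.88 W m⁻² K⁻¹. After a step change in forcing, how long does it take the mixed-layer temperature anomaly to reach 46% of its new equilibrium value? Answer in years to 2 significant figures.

Areal heat capacity C = 7.29×10^8 J m⁻² K⁻¹ (given).
τ = C / λ = 7.29×10^8 / 8.88 = 8.21×10^7 s.
Fraction reached: 1 − e^(−t/τ) = 0.46 ⇒ t = −τ ln(1 − 0.46) = τ × 0.616.
t = 5.06×10^7 s = 1.60 years.

1.6 years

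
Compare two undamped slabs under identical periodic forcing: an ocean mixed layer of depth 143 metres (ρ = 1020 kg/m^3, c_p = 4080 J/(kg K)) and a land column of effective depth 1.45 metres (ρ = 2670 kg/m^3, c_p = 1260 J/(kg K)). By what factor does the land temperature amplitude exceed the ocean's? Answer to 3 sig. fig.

C_ocean = 1020 × 4080 × 143 = 5.95×10^8 J/(m²·K).
C_land = 2670 × 1260 × 1.45 = 4.88×10^6 J/(m²·K).
Undamped amplitude ∝ 1/C, so A_land/A_ocean = C_ocean/C_land = 122.

122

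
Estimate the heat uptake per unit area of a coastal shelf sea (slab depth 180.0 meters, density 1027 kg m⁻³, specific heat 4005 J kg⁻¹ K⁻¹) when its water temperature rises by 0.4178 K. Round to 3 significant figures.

Areal heat capacity C = ρ c_p D = 1027 × 4005 × 180.0 = 7.40×10^8 J/(m^2 K).
ΔQ = C ΔT = 7.40×10^8 × 0.4178 = 3.09×10^8 J/m².

3.09×10^8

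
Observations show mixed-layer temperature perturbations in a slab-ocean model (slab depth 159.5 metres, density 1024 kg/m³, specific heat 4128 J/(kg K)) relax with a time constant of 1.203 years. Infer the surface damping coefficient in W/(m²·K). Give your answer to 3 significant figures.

Areal heat capacity C = ρ c_p D = 1024 × 4128 × 159.5 = 6.74×10^8 J m⁻² K⁻¹.
τ = 1.203 years = 3.80×10^7 s.
λ = C / τ = 6.74×10^8 / 3.80×10^7 = 17.8 W/(m²·K).

17.8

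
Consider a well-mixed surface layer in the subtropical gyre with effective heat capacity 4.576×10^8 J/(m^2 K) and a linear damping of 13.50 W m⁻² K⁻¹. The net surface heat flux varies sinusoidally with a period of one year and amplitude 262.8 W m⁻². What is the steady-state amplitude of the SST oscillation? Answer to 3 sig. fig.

2.85 K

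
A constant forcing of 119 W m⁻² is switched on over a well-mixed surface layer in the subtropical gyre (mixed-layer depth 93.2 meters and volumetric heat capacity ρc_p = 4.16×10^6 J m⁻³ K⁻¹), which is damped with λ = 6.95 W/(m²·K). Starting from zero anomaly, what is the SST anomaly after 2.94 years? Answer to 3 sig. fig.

Areal heat capacity C = ρc_p × D = 4.16×10^6 × 93.2 = 3.88×10^8 J m⁻² K⁻¹.
τ = C / λ = 3.88×10^8 / 6.95 = 5.58×10^7 s.
Equilibrium anomaly ΔT_eq = F / λ = 119 / 6.95 = 17.1 K.
t = 2.94 years = 9.28×10^7 s, so t/τ = 1.66.
ΔT(t) = ΔT_eq (1 − e^(−t/τ)) = 17.1 × (1 − e^−1.66) = 13.9 K.

13.9 K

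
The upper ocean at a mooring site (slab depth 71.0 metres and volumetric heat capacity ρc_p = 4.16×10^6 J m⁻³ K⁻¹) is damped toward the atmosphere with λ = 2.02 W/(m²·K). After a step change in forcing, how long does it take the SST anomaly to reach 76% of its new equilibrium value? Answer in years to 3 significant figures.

6.61 years

Areal heat capacity C = ρc_p × D = 4.16×10^6 × 71.0 = 2.95×10^8 J/(m^2 K).
τ = C / λ = 2.95×10^8 / 2.02 = 1.46×10^8 s.
Fraction reached: 1 − e^(−t/τ) = 0.76 ⇒ t = −τ ln(1 − 0.76) = τ × 1.43.
t = 2.09×10^8 s = 6.61 years.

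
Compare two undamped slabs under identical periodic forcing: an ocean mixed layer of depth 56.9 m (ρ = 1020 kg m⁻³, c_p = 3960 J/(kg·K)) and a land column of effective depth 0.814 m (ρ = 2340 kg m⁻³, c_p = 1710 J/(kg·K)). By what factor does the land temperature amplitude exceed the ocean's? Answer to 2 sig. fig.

71

C_ocean = 1020 × 3960 × 56.9 = 2.30×10^8 J/(m²·K).
C_land = 2340 × 1710 × 0.814 = 3.26×10^6 J/(m²·K).
Undamped amplitude ∝ 1/C, so A_land/A_ocean = C_ocean/C_land = 70.6.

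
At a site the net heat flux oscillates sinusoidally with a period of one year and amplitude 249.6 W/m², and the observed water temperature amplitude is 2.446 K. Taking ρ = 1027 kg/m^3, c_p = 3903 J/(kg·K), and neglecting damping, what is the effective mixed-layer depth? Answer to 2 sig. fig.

130 m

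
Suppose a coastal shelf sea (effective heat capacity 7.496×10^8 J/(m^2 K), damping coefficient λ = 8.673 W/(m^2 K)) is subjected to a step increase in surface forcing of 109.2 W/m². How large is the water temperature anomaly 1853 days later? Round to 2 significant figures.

11 K

Areal heat capacity C = 7.496×10^8 J/(m^2 K) (given).
τ = C / λ = 7.50×10^8 / 8.673 = 8.64×10^7 s.
Equilibrium anomaly ΔT_eq = F / λ = 109.2 / 8.673 = 12.6 K.
t = 1853 days = 1.60×10^8 s, so t/τ = 1.85.
ΔT(t) = ΔT_eq (1 − e^(−t/τ)) = 12.6 × (1 − e^−1.85) = 10.6 K.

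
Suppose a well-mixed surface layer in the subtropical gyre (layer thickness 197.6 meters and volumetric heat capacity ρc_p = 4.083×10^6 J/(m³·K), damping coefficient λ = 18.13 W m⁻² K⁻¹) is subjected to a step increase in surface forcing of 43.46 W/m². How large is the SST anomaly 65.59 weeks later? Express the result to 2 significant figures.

Areal heat capacity C = ρc_p × D = 4.083×10^6 × 197.6 = 8.07×10^8 J m⁻² K⁻¹.
τ = C / λ = 8.07×10^8 / 18.13 = 4.45×10^7 s.
Equilibrium anomaly ΔT_eq = F / λ = 43.46 / 18.13 = 2.40 K.
t = 65.59 weeks = 3.97×10^7 s, so t/τ = 0.891.
ΔT(t) = ΔT_eq (1 − e^(−t/τ)) = 2.40 × (1 − e^−0.891) = 1.41 K.

1.4 K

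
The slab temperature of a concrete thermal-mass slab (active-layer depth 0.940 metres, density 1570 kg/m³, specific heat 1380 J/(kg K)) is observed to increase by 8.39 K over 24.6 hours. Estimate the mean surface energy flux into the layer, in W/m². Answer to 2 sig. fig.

190

Areal heat capacity C = ρ c_p D = 1570 × 1380 × 0.940 = 2.04×10^6 J/(m²·K).
Required heat per unit area: Q = C ΔT = 2.04×10^6 × 8.39 = 1.71×10^7 J/m².
Flux F = Q / Δt = 1.71×10^7 / 88600 s = 193 W/m².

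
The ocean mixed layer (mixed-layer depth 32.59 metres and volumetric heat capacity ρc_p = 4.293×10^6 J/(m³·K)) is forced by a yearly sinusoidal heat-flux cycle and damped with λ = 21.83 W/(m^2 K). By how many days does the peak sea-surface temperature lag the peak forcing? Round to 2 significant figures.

Areal heat capacity C = ρc_p × D = 4.293×10^6 × 32.59 = 1.40×10^8 J/(m²·K).
ω = 2π / 3.15×10^7 s = 1.99×10^-7 s⁻¹.
Phase lag φ = arctan(Cω/λ) = arctan(27.9/21.83) = 0.906 rad.
Time lag = φ / ω = 0.906 / 1.99×10^-7 = 4.55×10^6 s = 52.7 days.

53 days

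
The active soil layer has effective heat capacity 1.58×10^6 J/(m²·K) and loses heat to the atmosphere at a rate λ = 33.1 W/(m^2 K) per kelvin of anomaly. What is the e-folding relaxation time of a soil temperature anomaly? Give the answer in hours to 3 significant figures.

Areal heat capacity C = 1.58×10^6 J/(m²·K) (given).
Relaxation time τ = C / λ = 1.58×10^6 / 33.1 = 47700 s.
In hours: 47700 s / (3600 s/hour) = 13.3 hours.

13.3 hours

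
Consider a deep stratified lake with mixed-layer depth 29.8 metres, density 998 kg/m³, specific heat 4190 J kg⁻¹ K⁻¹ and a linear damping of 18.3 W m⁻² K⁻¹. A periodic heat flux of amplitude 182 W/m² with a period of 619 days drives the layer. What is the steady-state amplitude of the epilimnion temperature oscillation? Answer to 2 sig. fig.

7.8 K

Areal heat capacity C = ρ c_p D = 998 × 4190 × 29.8 = 1.25×10^8 J m⁻² K⁻¹.
Angular frequency ω = 2π / T = 2π / 5.35×10^7 s = 1.17×10^-7 s⁻¹.
√((Cω)² + λ²) = √((14.6)² + 18.3²) = 23.4 W/(m²·K).
Amplitude A = F₀ / √((Cω)²+λ²) = 182 / 23.4 = 7.77 K.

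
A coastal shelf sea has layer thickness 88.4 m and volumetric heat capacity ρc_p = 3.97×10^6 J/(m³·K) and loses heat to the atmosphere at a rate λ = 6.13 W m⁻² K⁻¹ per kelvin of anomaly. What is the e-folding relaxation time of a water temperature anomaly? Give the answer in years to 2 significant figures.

Areal heat capacity C = ρc_p × D = 3.97×10^6 × 88.4 = 3.51×10^8 J m⁻² K⁻¹.
Relaxation time τ = C / λ = 3.51×10^8 / 6.13 = 5.73×10^7 s.
In years: 5.73×10^7 s / (3.156×10^7 s/year) = 1.81 years.

1.8 years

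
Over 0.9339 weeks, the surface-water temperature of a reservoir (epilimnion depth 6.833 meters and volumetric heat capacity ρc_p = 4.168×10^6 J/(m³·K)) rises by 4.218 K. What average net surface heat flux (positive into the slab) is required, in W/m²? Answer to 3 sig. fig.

213

Areal heat capacity C = ρc_p × D = 4.168×10^6 × 6.833 = 2.85×10^7 J m⁻² K⁻¹.
Required heat per unit area: Q = C ΔT = 2.85×10^7 × 4.218 = 1.20×10^8 J/m².
Flux F = Q / Δt = 1.20×10^8 / 5.65×10^5 s = 213 W/m².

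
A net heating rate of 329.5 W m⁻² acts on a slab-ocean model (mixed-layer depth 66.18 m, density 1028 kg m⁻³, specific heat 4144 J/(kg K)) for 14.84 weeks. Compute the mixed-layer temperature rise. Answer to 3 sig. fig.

10.5 K

Areal heat capacity C = ρ c_p D = 1028 × 4144 × 66.18 = 2.82×10^8 J/(m^2 K).
Net heat input Q = F Δt = 329.5 × (14.84 weeks × 6.048×10^5 s/week) = 2.96×10^9 J/m².
ΔT = Q / C = 2.96×10^9 / 2.82×10^8 = 10.5 K.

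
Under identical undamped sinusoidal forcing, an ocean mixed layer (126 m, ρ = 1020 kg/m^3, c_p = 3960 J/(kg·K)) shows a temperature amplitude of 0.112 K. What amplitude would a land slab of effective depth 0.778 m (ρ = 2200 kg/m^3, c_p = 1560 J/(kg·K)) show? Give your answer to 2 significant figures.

C_ocean = 5.09×10^8 J/(m²·K); C_land = 2.67×10^6 J/(m²·K).
A ∝ 1/C ⇒ A_land = A_ocean × C_ocean/C_land = 0.112 × 191 = 21.3 K.

21 K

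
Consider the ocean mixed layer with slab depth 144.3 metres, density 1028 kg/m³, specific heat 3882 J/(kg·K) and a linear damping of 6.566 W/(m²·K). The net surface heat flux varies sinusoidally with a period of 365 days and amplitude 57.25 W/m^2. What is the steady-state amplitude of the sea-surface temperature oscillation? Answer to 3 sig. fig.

Areal heat capacity C = ρ c_p D = 1028 × 3882 × 144.3 = 5.76×10^8 J m⁻² K⁻¹.
Angular frequency ω = 2π / T = 2π / 3.15×10^7 s = 1.99×10^-7 s⁻¹.
√((Cω)² + λ²) = √((115)² + 6.566²) = 115 W/(m²·K).
Amplitude A = F₀ / √((Cω)²+λ²) = 57.25 / 115 = 0.498 K.

0.498 K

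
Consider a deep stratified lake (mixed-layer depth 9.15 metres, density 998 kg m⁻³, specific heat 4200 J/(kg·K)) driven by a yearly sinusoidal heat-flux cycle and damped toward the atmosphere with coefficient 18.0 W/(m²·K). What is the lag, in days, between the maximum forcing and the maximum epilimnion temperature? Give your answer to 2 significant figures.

23 days

Areal heat capacity C = ρ c_p D = 998 × 4200 × 9.15 = 3.84×10^7 J/(m²·K).
ω = 2π / 3.15×10^7 s = 1.99×10^-7 s⁻¹.
Phase lag φ = arctan(Cω/λ) = arctan(7.64/18.0) = 0.401 rad.
Time lag = φ / ω = 0.401 / 1.99×10^-7 = 2.02×10^6 s = 23.3 days.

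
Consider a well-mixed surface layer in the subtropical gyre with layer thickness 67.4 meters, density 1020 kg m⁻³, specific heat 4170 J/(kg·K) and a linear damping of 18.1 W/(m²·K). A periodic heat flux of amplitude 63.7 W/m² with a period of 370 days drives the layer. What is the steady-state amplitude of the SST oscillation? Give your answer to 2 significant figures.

Areal heat capacity C = ρ c_p D = 1020 × 4170 × 67.4 = 2.87×10^8 J/(m²·K).
Angular frequency ω = 2π / T = 2π / 3.20×10^7 s = 1.97×10^-7 s⁻¹.
√((Cω)² + λ²) = √((56.3)² + 18.1²) = 59.2 W/(m²·K).
Amplitude A = F₀ / √((Cω)²+λ²) = 63.7 / 59.2 = 1.08 K.

1.1 K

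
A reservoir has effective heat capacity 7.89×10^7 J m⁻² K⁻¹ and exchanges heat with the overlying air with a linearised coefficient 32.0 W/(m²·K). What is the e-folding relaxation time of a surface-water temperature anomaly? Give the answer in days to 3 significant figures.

28.5 days

Areal heat capacity C = 7.89×10^7 J m⁻² K⁻¹ (given).
Relaxation time τ = C / λ = 7.89×10^7 / 32.0 = 2.47×10^6 s.
In days: 2.47×10^6 s / (86400 s/day) = 28.5 days.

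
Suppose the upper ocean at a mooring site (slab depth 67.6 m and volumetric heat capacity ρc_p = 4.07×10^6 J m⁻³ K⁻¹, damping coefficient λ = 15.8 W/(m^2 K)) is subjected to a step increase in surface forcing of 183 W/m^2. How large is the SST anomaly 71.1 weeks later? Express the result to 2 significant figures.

Areal heat capacity C = ρc_p × D = 4.07×10^6 × 67.6 = 2.75×10^8 J m⁻² K⁻¹.
τ = C / λ = 2.75×10^8 / 15.8 = 1.74×10^7 s.
Equilibrium anomaly ΔT_eq = F / λ = 183 / 15.8 = 11.6 K.
t = 71.1 weeks = 4.30×10^7 s, so t/τ = 2.47.
ΔT(t) = ΔT_eq (1 − e^(−t/τ)) = 11.6 × (1 − e^−2.47) = 10.6 K.

11 K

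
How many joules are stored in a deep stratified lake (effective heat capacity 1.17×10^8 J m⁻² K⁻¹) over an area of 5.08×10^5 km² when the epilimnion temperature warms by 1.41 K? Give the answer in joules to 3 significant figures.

Areal heat capacity C = 1.17×10^8 J m⁻² K⁻¹ (given).
Heat per unit area: q = C ΔT = 1.17×10^8 × 1.41 = 1.65×10^8 J/m².
Total heat: Q = q × A = 1.65×10^8 × (5.08×10^5 × 10⁶ m²) = 8.38×10^19 J.

8.38×10^19 J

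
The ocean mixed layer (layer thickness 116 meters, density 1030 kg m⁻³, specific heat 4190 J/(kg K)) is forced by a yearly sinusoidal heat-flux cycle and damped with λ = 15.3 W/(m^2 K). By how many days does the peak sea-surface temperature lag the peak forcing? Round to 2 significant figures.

82 days

Areal heat capacity C = ρ c_p D = 1030 × 4190 × 116 = 5.01×10^8 J/(m^2 K).
ω = 2π / 3.15×10^7 s = 1.99×10^-7 s⁻¹.
Phase lag φ = arctan(Cω/λ) = arctan(99.7/15.3) = 1.42 rad.
Time lag = φ / ω = 1.42 / 1.99×10^-7 = 7.12×10^6 s = 82.4 days.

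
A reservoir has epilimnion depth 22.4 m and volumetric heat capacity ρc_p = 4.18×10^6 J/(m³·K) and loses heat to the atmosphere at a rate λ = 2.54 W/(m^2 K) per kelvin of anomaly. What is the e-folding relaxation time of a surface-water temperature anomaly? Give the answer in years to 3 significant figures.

Areal heat capacity C = ρc_p × D = 4.18×10^6 × 22.4 = 9.36×10^7 J/(m^2 K).
Relaxation time τ = C / λ = 9.36×10^7 / 2.54 = 3.69×10^7 s.
In years: 3.69×10^7 s / (3.156×10^7 s/year) = 1.17 years.

1.17 years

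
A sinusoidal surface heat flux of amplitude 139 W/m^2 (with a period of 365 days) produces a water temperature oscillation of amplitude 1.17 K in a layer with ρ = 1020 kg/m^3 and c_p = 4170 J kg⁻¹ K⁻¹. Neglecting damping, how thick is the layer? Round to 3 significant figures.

ω = 2π / 3.15×10^7 s = 1.99×10^-7 s⁻¹.
Required C = F₀ / (A ω) = 139 / (1.17 × 1.99×10^-7) = 5.96×10^8 J/(m²·K).
D = C / (ρ c_p) = 5.96×10^8 / (1020 × 4170) = 140 m.

140 m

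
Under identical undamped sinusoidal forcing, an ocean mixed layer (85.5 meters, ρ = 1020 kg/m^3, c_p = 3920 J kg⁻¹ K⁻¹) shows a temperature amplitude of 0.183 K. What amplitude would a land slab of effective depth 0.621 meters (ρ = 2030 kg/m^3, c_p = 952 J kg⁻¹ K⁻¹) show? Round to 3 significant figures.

52.1 K

C_ocean = 3.42×10^8 J/(m²·K); C_land = 1.20×10^6 J/(m²·K).
A ∝ 1/C ⇒ A_land = A_ocean × C_ocean/C_land = 0.183 × 285 = 52.1 K.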